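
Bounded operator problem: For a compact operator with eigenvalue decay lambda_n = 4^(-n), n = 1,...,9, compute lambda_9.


The eigenvalue formula gives lambda_9 = 1/4^9
= 1/262144
= 3.8147e-06

3.8147e-06


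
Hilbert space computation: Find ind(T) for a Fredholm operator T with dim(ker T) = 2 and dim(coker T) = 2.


The Fredholm index is defined as ind(T) = dim(ker T) - dim(coker T)
= 2 - 2
= 0

0


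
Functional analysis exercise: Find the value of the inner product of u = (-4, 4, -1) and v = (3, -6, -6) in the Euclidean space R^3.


Computing the standard inner product <u, v> = sum u_i * v_i
= -4*3 + 4*-6 + -1*-6
= -12 + -24 + 6
= -30

-30


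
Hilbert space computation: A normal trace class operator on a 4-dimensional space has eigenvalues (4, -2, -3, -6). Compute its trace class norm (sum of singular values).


For a normal operator, singular values equal |eigenvalues|.
Trace norm = sum |lambda_i| = 4 + 2 + 3 + 6
= 15

15


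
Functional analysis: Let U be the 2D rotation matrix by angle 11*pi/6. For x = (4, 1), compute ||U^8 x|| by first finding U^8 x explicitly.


U is a rotation by theta = 11*pi/6
U^8 = rotation by 8*theta = 88*pi/6 = 4*pi/6 (mod 2*pi)
cos(4*pi/6) = -0.5000, sin(4*pi/6) = 0.8660
U^8 x = (-0.5000 * 4 - 0.8660 * 1, 0.8660 * 4 + -0.5000 * 1)
= (-2.8660, 2.9641)
||U^8 x|| = sqrt((-2.8660)^2 + 2.9641^2) = sqrt(17.0000) = 4.1231

4.1231


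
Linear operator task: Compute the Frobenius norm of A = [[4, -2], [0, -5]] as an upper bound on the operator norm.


||A||_F^2 = sum a_ij^2
= 4^2 + (-2)^2 + 0^2 + (-5)^2
= 16 + 4 + 0 + 25 = 45
||A||_F = sqrt(45) = 6.7082

6.7082


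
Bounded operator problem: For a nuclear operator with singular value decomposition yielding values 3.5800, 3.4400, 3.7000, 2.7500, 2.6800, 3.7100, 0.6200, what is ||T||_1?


The nuclear norm is the sum of all singular values.
||T||_1 = 3.5800 + 3.4400 + 3.7000 + 2.7500 + 2.6800 + 3.7100 + 0.6200
= 20.4800

20.4800


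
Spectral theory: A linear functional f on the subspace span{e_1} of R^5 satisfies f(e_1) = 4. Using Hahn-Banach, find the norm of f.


The norm of f is given by ||f|| = sup_{||x||=1} |f(x)|.
On span{e_1}, ||e_1|| = 1, so ||f|| = |f(e_1)| / ||e_1||
= |4| / 1 = 4.0000

4.0000


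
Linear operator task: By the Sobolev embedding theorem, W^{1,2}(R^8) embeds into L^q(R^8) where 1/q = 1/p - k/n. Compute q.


Using the Sobolev embedding formula: 1/q = 1/p - k/n
1/q = 1/2 - 1/8 = 3/8
q = 1/(3/8) = 8/3 = 2.6667

2.6667


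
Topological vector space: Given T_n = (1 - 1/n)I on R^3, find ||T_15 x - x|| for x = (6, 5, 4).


T_15 x - x = (1 - 1/15)x - x = -x/15
||x|| = sqrt(77) = 8.7750
||T_15 x - x|| = ||x||/15 = 8.7750/15 = 0.5850

0.5850


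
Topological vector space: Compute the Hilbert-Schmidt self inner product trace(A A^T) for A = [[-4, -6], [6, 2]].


trace(A * A^T) = sum of squares of all entries
= (-4)^2 + (-6)^2 + 6^2 + 2^2
= 16 + 36 + 36 + 4
= 92

92


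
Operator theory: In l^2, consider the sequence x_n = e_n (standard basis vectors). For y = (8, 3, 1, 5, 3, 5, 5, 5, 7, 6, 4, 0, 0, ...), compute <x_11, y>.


x_11 = e_11 is the standard basis vector with 1 in position 11.
<x_11, y> = y_11 = 4
As n -> infinity, <x_n, y> -> 0, confirming weak convergence of (x_n) to 0.

4


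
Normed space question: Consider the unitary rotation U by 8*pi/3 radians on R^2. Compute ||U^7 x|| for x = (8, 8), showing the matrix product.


U is a rotation by theta = 8*pi/3
U^7 = rotation by 7*theta = 56*pi/3 = 2*pi/3 (mod 2*pi)
cos(2*pi/3) = -0.5000, sin(2*pi/3) = 0.8660
U^7 x = (-0.5000 * 8 - 0.8660 * 8, 0.8660 * 8 + -0.5000 * 8)
= (-10.9282, 2.9282)
||U^7 x|| = sqrt((-10.9282)^2 + 2.9282^2) = sqrt(128.0000) = 11.3137

11.3137


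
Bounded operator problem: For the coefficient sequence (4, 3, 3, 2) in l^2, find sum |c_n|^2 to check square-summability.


sum |c_n|^2 = 4^2 + 3^2 + 3^2 + 2^2
= 16 + 9 + 9 + 4
= 38

38


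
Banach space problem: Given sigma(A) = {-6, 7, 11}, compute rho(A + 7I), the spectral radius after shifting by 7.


Spectrum of A + 7I = {1, 14, 18}
Spectral radius = max |lambda| over the shifted spectrum
= max(1, 14, 18) = 18

18


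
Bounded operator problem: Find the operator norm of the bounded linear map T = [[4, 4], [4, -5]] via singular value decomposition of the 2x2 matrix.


A^T A = [[32, -4], [-4, 41]]
trace(A^T A) = 73, det(A^T A) = 1296
discriminant = 73^2 - 4*1296 = 145
Largest eigenvalue of A^T A = (trace + sqrt(disc))/2 = 42.5208
||T|| = sqrt(42.5208) = 6.5208

6.5208


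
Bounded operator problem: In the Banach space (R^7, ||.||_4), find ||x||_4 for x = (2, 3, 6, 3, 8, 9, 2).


The l^4 norm = (sum |x_i|^4)^(1/4)
Sum of 4th powers = 16 + 81 + 1296 + 81 + 4096 + 6561 + 16 = 12147
||x||_4 = (12147)^(1/4) = 10.4983

10.4983


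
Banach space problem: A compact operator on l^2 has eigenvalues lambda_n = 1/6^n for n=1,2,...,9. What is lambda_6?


The eigenvalue formula gives lambda_6 = 1/6^6
= 1/46656
= 2.1433e-05

2.1433e-05


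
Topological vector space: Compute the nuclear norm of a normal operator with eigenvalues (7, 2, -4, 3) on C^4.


For a normal operator, singular values equal |eigenvalues|.
Trace norm = sum |lambda_i| = 7 + 2 + 4 + 3
= 16

16


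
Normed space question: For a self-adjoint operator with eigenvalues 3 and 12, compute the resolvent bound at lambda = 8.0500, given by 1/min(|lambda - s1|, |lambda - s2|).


dist(8.0500, {3, 12}) = min(|8.0500 - 3|, |8.0500 - 12|)
= min(5.0500, 3.9500) = 3.9500
Resolvent bound = 1/3.9500 = 0.2532

0.2532


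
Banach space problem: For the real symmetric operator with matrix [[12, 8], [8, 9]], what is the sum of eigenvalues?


For a self-adjoint (symmetric) matrix, the eigenvalues are real.
The sum of eigenvalues equals the trace of the matrix.
trace = 12 + 9 = 21

21


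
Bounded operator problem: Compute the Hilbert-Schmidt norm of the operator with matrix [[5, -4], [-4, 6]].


The Hilbert-Schmidt norm is sqrt(sum of squares of all entries).
Sum of squares = 5^2 + (-4)^2 + (-4)^2 + 6^2
= 25 + 16 + 16 + 36 = 93
||T||_HS = sqrt(93) = 9.6437

9.6437


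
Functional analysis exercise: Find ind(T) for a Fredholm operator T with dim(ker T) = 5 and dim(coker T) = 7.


The Fredholm index is defined as ind(T) = dim(ker T) - dim(coker T)
= 5 - 7
= -2

-2


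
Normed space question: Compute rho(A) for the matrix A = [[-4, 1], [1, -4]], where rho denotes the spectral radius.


For a 2x2 matrix, eigenvalues satisfy lambda^2 - (trace)*lambda + det = 0
trace = -4 + -4 = -8
det = -4*-4 - 1*1 = 15
discriminant = (-8)^2 - 4*(15) = 4
spectral radius = max |eigenvalue| = 5.0000

5.0000


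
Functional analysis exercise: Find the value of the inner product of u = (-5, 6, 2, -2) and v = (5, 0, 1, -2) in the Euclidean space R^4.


Computing the standard inner product <u, v> = sum u_i * v_i
= -5*5 + 6*0 + 2*1 + -2*-2
= -25 + 0 + 2 + 4
= -19

-19


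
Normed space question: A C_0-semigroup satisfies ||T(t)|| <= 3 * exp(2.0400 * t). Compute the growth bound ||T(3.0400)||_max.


||T(3.0400)|| <= 3 * exp(2.0400 * 3.0400)
= 3 * exp(6.2016)
= 3 * 493.5381
= 1480.6142

1480.6142


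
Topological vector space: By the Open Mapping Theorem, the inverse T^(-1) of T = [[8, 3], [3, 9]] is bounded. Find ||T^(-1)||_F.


det(T) = 8*9 - 3*3 = 63
T^(-1) = (1/63) * [[9, -3], [-3, 8]] = [[0.1429, -0.0476], [-0.0476, 0.1270]]
||T^(-1)||_F^2 = 0.1429^2 + (-0.0476)^2 + (-0.0476)^2 + 0.1270^2 = 0.0411
||T^(-1)||_F = sqrt(0.0411) = 0.2027

0.2027


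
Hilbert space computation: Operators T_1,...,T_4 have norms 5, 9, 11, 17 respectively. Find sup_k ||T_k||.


By the Uniform Boundedness Principle, the supremum of norms is finite.
sup_k ||T_k|| = max(5, 9, 11, 17) = 17

17


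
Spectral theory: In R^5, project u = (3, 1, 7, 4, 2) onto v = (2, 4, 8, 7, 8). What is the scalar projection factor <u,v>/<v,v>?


Computing <u,v> = 3*2 + 1*4 + 7*8 + 4*7 + 2*8 = 110
Computing <v,v> = 2^2 + 4^2 + 8^2 + 7^2 + 8^2 = 197
Projection coefficient = 110/197 = 0.5584

0.5584


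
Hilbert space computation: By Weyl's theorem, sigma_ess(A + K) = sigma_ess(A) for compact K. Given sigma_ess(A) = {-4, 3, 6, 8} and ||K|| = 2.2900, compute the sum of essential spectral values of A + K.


By Weyl's theorem, the essential spectrum is invariant under compact perturbations.
sigma_ess(A + K) = sigma_ess(A) = {-4, 3, 6, 8}
Sum = -4 + 3 + 6 + 8 = 13

13


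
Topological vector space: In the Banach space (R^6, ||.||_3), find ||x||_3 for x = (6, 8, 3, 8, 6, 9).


The l^3 norm = (sum |x_i|^3)^(1/3)
Sum of 3th powers = 216 + 512 + 27 + 512 + 216 + 729 = 2212
||x||_3 = (2212)^(1/3) = 13.0295

13.0295


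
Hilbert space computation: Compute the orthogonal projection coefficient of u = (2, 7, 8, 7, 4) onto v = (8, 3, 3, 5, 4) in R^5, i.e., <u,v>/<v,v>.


Computing <u,v> = 2*8 + 7*3 + 8*3 + 7*5 + 4*4 = 112
Computing <v,v> = 8^2 + 3^2 + 3^2 + 5^2 + 4^2 = 123
Projection coefficient = 112/123 = 0.9106

0.9106


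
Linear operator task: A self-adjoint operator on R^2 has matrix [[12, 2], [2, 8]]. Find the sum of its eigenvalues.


For a self-adjoint (symmetric) matrix, the eigenvalues are real.
The sum of eigenvalues equals the trace of the matrix.
trace = 12 + 8 = 20

20


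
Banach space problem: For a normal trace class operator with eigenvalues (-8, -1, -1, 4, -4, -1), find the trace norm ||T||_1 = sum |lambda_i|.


For a normal operator, singular values equal |eigenvalues|.
Trace norm = sum |lambda_i| = 8 + 1 + 1 + 4 + 4 + 1
= 19

19


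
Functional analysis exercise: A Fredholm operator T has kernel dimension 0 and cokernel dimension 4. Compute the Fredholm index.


The Fredholm index is defined as ind(T) = dim(ker T) - dim(coker T)
= 0 - 4
= -4

-4


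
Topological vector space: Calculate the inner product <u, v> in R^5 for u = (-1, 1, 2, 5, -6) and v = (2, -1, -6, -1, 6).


Computing the standard inner product <u, v> = sum u_i * v_i
= -1*2 + 1*-1 + 2*-6 + 5*-1 + -6*6
= -2 + -1 + -12 + -5 + -36
= -56

-56


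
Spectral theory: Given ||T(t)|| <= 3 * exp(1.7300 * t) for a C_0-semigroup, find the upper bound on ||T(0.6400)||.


||T(0.6400)|| <= 3 * exp(1.7300 * 0.6400)
= 3 * exp(1.1072)
= 3 * 3.0259
= 9.0776

9.0776


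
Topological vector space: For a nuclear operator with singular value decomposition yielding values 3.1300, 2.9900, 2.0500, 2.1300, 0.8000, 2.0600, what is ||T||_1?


The nuclear norm is the sum of all singular values.
||T||_1 = 3.1300 + 2.9900 + 2.0500 + 2.1300 + 0.8000 + 2.0600
= 13.1600

13.1600


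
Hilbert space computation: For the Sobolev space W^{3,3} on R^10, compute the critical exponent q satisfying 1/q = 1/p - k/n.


Using the Sobolev embedding formula: 1/q = 1/p - k/n
1/q = 1/3 - 3/10 = 1/30
q = 1/(1/30) = 30

30.0000


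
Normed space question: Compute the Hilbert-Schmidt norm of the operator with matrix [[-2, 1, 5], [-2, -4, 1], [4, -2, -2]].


The Hilbert-Schmidt norm is sqrt(sum of squares of all entries).
Sum of squares = (-2)^2 + 1^2 + 5^2 + (-2)^2 + (-4)^2 + 1^2 + 4^2 + (-2)^2 + (-2)^2
= 4 + 1 + 25 + 4 + 16 + 1 + 16 + 4 + 4 = 75
||T||_HS = sqrt(75) = 8.6603

8.6603


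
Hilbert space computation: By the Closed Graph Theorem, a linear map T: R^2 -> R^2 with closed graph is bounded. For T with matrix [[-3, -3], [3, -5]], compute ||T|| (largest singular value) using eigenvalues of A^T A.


A^T A = [[18, -6], [-6, 34]]
trace(A^T A) = 52, det(A^T A) = 576
discriminant = 52^2 - 4*576 = 400
Largest eigenvalue of A^T A = (trace + sqrt(disc))/2 = 36.0000
||T|| = sqrt(36.0000) = 6.0000

6.0000


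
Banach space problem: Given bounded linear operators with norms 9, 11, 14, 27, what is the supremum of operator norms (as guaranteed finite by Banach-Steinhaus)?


By the Uniform Boundedness Principle, the supremum of norms is finite.
sup_k ||T_k|| = max(9, 11, 14, 27) = 27

27


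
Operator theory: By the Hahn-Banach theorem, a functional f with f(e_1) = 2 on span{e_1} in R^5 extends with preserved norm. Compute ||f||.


The norm of f is given by ||f|| = sup_{||x||=1} |f(x)|.
On span{e_1}, ||e_1|| = 1, so ||f|| = |f(e_1)| / ||e_1||
= |2| / 1 = 2.0000

2.0000


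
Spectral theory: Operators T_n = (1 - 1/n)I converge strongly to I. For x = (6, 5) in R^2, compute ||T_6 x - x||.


T_6 x - x = (1 - 1/6)x - x = -x/6
||x|| = sqrt(61) = 7.8102
||T_6 x - x|| = ||x||/6 = 7.8102/6 = 1.3017

1.3017


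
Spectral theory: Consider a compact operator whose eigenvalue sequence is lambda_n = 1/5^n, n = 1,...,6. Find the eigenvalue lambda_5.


The eigenvalue formula gives lambda_5 = 1/5^5
= 1/3125
= 3.2000e-04

3.2000e-04


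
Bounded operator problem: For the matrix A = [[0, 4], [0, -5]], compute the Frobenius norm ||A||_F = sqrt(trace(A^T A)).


||A||_F^2 = sum a_ij^2
= 0^2 + 4^2 + 0^2 + (-5)^2
= 0 + 16 + 0 + 25 = 41
||A||_F = sqrt(41) = 6.4031

6.4031


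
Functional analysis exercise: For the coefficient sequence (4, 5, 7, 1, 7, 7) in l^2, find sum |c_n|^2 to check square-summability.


sum |c_n|^2 = 4^2 + 5^2 + 7^2 + 1^2 + 7^2 + 7^2
= 16 + 25 + 49 + 1 + 49 + 49
= 189

189


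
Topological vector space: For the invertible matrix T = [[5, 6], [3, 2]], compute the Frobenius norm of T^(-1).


det(T) = 5*2 - 6*3 = -8
T^(-1) = (1/-8) * [[2, -6], [-3, 5]] = [[-0.2500, 0.7500], [0.3750, -0.6250]]
||T^(-1)||_F^2 = (-0.2500)^2 + 0.7500^2 + 0.3750^2 + (-0.6250)^2 = 1.1562
||T^(-1)||_F = sqrt(1.1562) = 1.0753

1.0753


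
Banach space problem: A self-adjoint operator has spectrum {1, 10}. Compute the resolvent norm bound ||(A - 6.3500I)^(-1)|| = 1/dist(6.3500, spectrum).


dist(6.3500, {1, 10}) = min(|6.3500 - 1|, |6.3500 - 10|)
= min(5.3500, 3.6500) = 3.6500
Resolvent bound = 1/3.6500 = 0.2740

0.2740


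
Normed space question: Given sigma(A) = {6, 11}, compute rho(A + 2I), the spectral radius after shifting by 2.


Spectrum of A + 2I = {8, 13}
Spectral radius = max |lambda| over the shifted spectrum
= max(8, 13) = 13

13


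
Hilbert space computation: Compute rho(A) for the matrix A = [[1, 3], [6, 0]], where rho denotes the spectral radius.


For a 2x2 matrix, eigenvalues satisfy lambda^2 - (trace)*lambda + det = 0
trace = 1 + 0 = 1
det = 1*0 - 3*6 = -18
discriminant = 1^2 - 4*(-18) = 73
spectral radius = max |eigenvalue| = 4.7720

4.7720


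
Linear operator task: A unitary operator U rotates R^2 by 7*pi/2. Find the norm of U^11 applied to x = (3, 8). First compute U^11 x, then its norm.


U is a rotation by theta = 7*pi/2
U^11 = rotation by 11*theta = 77*pi/2 = 1*pi/2 (mod 2*pi)
cos(1*pi/2) = 0.0000, sin(1*pi/2) = 1.0000
U^11 x = (0.0000 * 3 - 1.0000 * 8, 1.0000 * 3 + 0.0000 * 8)
= (-8.0000, 3.0000)
||U^11 x|| = sqrt((-8.0000)^2 + 3.0000^2) = sqrt(73.0000) = 8.5440

8.5440


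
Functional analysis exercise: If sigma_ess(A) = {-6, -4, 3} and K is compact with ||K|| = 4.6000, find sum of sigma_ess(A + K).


By Weyl's theorem, the essential spectrum is invariant under compact perturbations.
sigma_ess(A + K) = sigma_ess(A) = {-6, -4, 3}
Sum = -6 + -4 + 3 = -7

-7


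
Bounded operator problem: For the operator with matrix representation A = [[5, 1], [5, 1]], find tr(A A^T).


trace(A * A^T) = sum of squares of all entries
= 5^2 + 1^2 + 5^2 + 1^2
= 25 + 1 + 25 + 1
= 52

52


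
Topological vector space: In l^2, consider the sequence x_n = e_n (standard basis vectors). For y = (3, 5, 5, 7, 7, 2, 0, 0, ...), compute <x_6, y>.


x_6 = e_6 is the standard basis vector with 1 in position 6.
<x_6, y> = y_6 = 2
As n -> infinity, <x_n, y> -> 0, confirming weak convergence of (x_n) to 0.

2


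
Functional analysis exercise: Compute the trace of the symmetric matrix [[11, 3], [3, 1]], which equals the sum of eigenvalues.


For a self-adjoint (symmetric) matrix, the eigenvalues are real.
The sum of eigenvalues equals the trace of the matrix.
trace = 11 + 1 = 12

12


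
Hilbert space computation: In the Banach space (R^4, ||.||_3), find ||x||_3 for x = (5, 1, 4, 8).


The l^3 norm = (sum |x_i|^3)^(1/3)
Sum of 3th powers = 125 + 1 + 64 + 512 = 702
||x||_3 = (702)^(1/3) = 8.8875

8.8875


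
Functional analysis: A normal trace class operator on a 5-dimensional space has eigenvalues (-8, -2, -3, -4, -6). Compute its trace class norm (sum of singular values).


For a normal operator, singular values equal |eigenvalues|.
Trace norm = sum |lambda_i| = 8 + 2 + 3 + 4 + 6
= 23

23


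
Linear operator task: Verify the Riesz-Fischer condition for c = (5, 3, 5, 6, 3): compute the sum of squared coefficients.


sum |c_n|^2 = 5^2 + 3^2 + 5^2 + 6^2 + 3^2
= 25 + 9 + 25 + 36 + 9
= 104

104


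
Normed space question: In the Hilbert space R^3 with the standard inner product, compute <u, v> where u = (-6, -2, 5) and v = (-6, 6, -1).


Computing the standard inner product <u, v> = sum u_i * v_i
= -6*-6 + -2*6 + 5*-1
= 36 + -12 + -5
= 19

19


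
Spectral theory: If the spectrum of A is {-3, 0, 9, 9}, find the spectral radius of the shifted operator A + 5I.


Spectrum of A + 5I = {2, 5, 14, 14}
Spectral radius = max |lambda| over the shifted spectrum
= max(2, 5, 14, 14) = 14

14


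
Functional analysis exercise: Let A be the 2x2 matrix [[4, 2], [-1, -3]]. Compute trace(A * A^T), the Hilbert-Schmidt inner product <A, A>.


trace(A * A^T) = sum of squares of all entries
= 4^2 + 2^2 + (-1)^2 + (-3)^2
= 16 + 4 + 1 + 9
= 30

30


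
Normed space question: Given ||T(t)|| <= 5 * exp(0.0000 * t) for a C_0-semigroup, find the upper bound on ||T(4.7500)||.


||T(4.7500)|| <= 5 * exp(0.0000 * 4.7500)
= 5 * exp(0.0000)
= 5 * 1.0000
= 5.0000

5.0000


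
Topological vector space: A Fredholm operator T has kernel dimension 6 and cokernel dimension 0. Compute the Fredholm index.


The Fredholm index is defined as ind(T) = dim(ker T) - dim(coker T)
= 6 - 0
= 6

6


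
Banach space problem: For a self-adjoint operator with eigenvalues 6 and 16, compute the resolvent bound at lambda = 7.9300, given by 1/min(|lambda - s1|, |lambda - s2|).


dist(7.9300, {6, 16}) = min(|7.9300 - 6|, |7.9300 - 16|)
= min(1.9300, 8.0700) = 1.9300
Resolvent bound = 1/1.9300 = 0.5181

0.5181


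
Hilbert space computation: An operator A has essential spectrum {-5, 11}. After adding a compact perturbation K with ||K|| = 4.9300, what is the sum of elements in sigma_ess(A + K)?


By Weyl's theorem, the essential spectrum is invariant under compact perturbations.
sigma_ess(A + K) = sigma_ess(A) = {-5, 11}
Sum = -5 + 11 = 6

6


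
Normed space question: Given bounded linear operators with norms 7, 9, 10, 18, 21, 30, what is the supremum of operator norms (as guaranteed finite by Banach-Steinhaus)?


By the Uniform Boundedness Principle, the supremum of norms is finite.
sup_k ||T_k|| = max(7, 9, 10, 18, 21, 30) = 30

30


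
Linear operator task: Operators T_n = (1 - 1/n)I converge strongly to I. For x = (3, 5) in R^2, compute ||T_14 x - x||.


T_14 x - x = (1 - 1/14)x - x = -x/14
||x|| = sqrt(34) = 5.8310
||T_14 x - x|| = ||x||/14 = 5.8310/14 = 0.4165

0.4165


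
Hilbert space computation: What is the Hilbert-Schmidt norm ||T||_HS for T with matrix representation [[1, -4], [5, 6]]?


The Hilbert-Schmidt norm is sqrt(sum of squares of all entries).
Sum of squares = 1^2 + (-4)^2 + 5^2 + 6^2
= 1 + 16 + 25 + 36 = 78
||T||_HS = sqrt(78) = 8.8318

8.8318


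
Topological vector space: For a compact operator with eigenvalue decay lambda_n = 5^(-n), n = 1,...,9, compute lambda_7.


The eigenvalue formula gives lambda_7 = 1/5^7
= 1/78125
= 1.2800e-05

1.2800e-05


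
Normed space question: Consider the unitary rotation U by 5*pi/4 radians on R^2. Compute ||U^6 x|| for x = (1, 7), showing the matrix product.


U is a rotation by theta = 5*pi/4
U^6 = rotation by 6*theta = 30*pi/4 = 6*pi/4 (mod 2*pi)
cos(6*pi/4) = 0.0000, sin(6*pi/4) = -1.0000
U^6 x = (0.0000 * 1 - -1.0000 * 7, -1.0000 * 1 + 0.0000 * 7)
= (7.0000, -1.0000)
||U^6 x|| = sqrt(7.0000^2 + (-1.0000)^2) = sqrt(50.0000) = 7.0711

7.0711


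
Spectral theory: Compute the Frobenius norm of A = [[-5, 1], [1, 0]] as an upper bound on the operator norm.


||A||_F^2 = sum a_ij^2
= (-5)^2 + 1^2 + 1^2 + 0^2
= 25 + 1 + 1 + 0 = 27
||A||_F = sqrt(27) = 5.1962

5.1962


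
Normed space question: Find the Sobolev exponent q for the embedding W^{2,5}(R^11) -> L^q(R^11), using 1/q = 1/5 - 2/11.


Using the Sobolev embedding formula: 1/q = 1/p - k/n
1/q = 1/5 - 2/11 = 1/55
q = 1/(1/55) = 55

55.0000


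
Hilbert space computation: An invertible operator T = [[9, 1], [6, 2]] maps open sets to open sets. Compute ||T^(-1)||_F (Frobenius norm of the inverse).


det(T) = 9*2 - 1*6 = 12
T^(-1) = (1/12) * [[2, -1], [-6, 9]] = [[0.1667, -0.0833], [-0.5000, 0.7500]]
||T^(-1)||_F^2 = 0.1667^2 + (-0.0833)^2 + (-0.5000)^2 + 0.7500^2 = 0.8472
||T^(-1)||_F = sqrt(0.8472) = 0.9204

0.9204


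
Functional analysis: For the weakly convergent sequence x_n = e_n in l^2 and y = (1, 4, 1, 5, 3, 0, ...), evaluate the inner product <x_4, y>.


x_4 = e_4 is the standard basis vector with 1 in position 4.
<x_4, y> = y_4 = 5
As n -> infinity, <x_n, y> -> 0, confirming weak convergence of (x_n) to 0.

5


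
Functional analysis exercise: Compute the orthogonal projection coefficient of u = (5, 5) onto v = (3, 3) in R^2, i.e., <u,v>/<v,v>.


Computing <u,v> = 5*3 + 5*3 = 30
Computing <v,v> = 3^2 + 3^2 = 18
Projection coefficient = 30/18 = 1.6667

1.6667


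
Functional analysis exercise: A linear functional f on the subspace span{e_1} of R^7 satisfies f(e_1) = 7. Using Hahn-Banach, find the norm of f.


The norm of f is given by ||f|| = sup_{||x||=1} |f(x)|.
On span{e_1}, ||e_1|| = 1, so ||f|| = |f(e_1)| / ||e_1||
= |7| / 1 = 7.0000

7.0000


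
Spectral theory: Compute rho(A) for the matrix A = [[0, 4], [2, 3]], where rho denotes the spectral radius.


For a 2x2 matrix, eigenvalues satisfy lambda^2 - (trace)*lambda + det = 0
trace = 0 + 3 = 3
det = 0*3 - 4*2 = -8
discriminant = 3^2 - 4*(-8) = 41
spectral radius = max |eigenvalue| = 4.7016

4.7016


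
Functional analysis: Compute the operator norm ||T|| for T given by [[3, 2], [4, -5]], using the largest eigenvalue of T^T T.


A^T A = [[25, -14], [-14, 29]]
trace(A^T A) = 54, det(A^T A) = 529
discriminant = 54^2 - 4*529 = 800
Largest eigenvalue of A^T A = (trace + sqrt(disc))/2 = 41.1421
||T|| = sqrt(41.1421) = 6.4142

6.4142


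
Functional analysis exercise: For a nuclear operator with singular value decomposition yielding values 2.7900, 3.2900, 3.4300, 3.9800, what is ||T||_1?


The nuclear norm is the sum of all singular values.
||T||_1 = 2.7900 + 3.2900 + 3.4300 + 3.9800
= 13.4900

13.4900


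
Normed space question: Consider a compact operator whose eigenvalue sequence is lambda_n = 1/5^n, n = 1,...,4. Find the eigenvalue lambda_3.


The eigenvalue formula gives lambda_3 = 1/5^3
= 1/125
= 0.0080

0.0080


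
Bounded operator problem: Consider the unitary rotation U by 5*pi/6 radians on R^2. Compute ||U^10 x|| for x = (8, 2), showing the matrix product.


U is a rotation by theta = 5*pi/6
U^10 = rotation by 10*theta = 50*pi/6 = 2*pi/6 (mod 2*pi)
cos(2*pi/6) = 0.5000, sin(2*pi/6) = 0.8660
U^10 x = (0.5000 * 8 - 0.8660 * 2, 0.8660 * 8 + 0.5000 * 2)
= (2.2679, 7.9282)
||U^10 x|| = sqrt(2.2679^2 + 7.9282^2) = sqrt(68.0000) = 8.2462

8.2462


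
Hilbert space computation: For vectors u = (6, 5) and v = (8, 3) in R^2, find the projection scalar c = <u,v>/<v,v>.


Computing <u,v> = 6*8 + 5*3 = 63
Computing <v,v> = 8^2 + 3^2 = 73
Projection coefficient = 63/73 = 0.8630

0.8630


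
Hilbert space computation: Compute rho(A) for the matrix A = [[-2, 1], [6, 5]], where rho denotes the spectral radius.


For a 2x2 matrix, eigenvalues satisfy lambda^2 - (trace)*lambda + det = 0
trace = -2 + 5 = 3
det = -2*5 - 1*6 = -16
discriminant = 3^2 - 4*(-16) = 73
spectral radius = max |eigenvalue| = 5.7720

5.7720


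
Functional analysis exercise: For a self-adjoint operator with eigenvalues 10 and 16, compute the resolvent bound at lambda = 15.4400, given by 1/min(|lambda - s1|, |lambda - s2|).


dist(15.4400, {10, 16}) = min(|15.4400 - 10|, |15.4400 - 16|)
= min(5.4400, 0.5600) = 0.5600
Resolvent bound = 1/0.5600 = 1.7857

1.7857


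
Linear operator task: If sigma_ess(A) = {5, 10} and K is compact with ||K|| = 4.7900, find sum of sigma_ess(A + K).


By Weyl's theorem, the essential spectrum is invariant under compact perturbations.
sigma_ess(A + K) = sigma_ess(A) = {5, 10}
Sum = 5 + 10 = 15

15


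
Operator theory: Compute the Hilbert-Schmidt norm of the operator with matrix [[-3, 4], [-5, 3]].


The Hilbert-Schmidt norm is sqrt(sum of squares of all entries).
Sum of squares = (-3)^2 + 4^2 + (-5)^2 + 3^2
= 9 + 16 + 25 + 9 = 59
||T||_HS = sqrt(59) = 7.6811

7.6811


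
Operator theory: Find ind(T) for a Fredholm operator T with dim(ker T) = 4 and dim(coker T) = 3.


The Fredholm index is defined as ind(T) = dim(ker T) - dim(coker T)
= 4 - 3
= 1

1


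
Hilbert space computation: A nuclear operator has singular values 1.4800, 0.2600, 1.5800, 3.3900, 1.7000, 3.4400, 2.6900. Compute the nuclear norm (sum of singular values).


The nuclear norm is the sum of all singular values.
||T||_1 = 1.4800 + 0.2600 + 1.5800 + 3.3900 + 1.7000 + 3.4400 + 2.6900
= 14.5400

14.5400


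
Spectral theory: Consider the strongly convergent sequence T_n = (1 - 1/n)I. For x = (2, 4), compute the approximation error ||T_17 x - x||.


T_17 x - x = (1 - 1/17)x - x = -x/17
||x|| = sqrt(20) = 4.4721
||T_17 x - x|| = ||x||/17 = 4.4721/17 = 0.2631

0.2631


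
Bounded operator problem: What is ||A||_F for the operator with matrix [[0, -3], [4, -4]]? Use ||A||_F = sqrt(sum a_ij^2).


||A||_F^2 = sum a_ij^2
= 0^2 + (-3)^2 + 4^2 + (-4)^2
= 0 + 9 + 16 + 16 = 41
||A||_F = sqrt(41) = 6.4031

6.4031


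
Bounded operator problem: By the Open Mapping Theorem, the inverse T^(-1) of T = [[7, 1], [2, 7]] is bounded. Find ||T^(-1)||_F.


det(T) = 7*7 - 1*2 = 47
T^(-1) = (1/47) * [[7, -1], [-2, 7]] = [[0.1489, -0.0213], [-0.0426, 0.1489]]
||T^(-1)||_F^2 = 0.1489^2 + (-0.0213)^2 + (-0.0426)^2 + 0.1489^2 = 0.0466
||T^(-1)||_F = sqrt(0.0466) = 0.2159

0.2159


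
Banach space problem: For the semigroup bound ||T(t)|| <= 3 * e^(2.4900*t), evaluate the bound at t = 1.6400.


||T(1.6400)|| <= 3 * exp(2.4900 * 1.6400)
= 3 * exp(4.0836)
= 3 * 59.3588
= 178.0763

178.0763


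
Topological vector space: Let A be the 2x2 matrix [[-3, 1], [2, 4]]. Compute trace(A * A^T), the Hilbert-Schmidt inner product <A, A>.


trace(A * A^T) = sum of squares of all entries
= (-3)^2 + 1^2 + 2^2 + 4^2
= 9 + 1 + 4 + 16
= 30

30


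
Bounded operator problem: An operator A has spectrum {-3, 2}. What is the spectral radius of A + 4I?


Spectrum of A + 4I = {1, 6}
Spectral radius = max |lambda| over the shifted spectrum
= max(1, 6) = 6

6


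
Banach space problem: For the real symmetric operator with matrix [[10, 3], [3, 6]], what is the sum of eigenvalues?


For a self-adjoint (symmetric) matrix, the eigenvalues are real.
The sum of eigenvalues equals the trace of the matrix.
trace = 10 + 6 = 16

16


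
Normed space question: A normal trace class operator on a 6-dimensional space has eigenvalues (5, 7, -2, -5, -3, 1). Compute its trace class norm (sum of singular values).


For a normal operator, singular values equal |eigenvalues|.
Trace norm = sum |lambda_i| = 5 + 7 + 2 + 5 + 3 + 1
= 23

23


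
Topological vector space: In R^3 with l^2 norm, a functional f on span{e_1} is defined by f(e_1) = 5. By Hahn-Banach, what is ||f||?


The norm of f is given by ||f|| = sup_{||x||=1} |f(x)|.
On span{e_1}, ||e_1|| = 1, so ||f|| = |f(e_1)| / ||e_1||
= |5| / 1 = 5.0000

5.0000


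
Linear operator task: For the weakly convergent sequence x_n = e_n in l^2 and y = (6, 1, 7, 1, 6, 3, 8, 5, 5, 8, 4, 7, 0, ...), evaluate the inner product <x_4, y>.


x_4 = e_4 is the standard basis vector with 1 in position 4.
<x_4, y> = y_4 = 1
As n -> infinity, <x_n, y> -> 0, confirming weak convergence of (x_n) to 0.

1


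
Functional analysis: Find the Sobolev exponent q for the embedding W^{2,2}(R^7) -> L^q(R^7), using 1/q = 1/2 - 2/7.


Using the Sobolev embedding formula: 1/q = 1/p - k/n
1/q = 1/2 - 2/7 = 3/14
q = 1/(3/14) = 14/3 = 4.6667

4.6667


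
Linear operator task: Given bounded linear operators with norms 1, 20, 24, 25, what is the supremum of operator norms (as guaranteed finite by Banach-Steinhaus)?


By the Uniform Boundedness Principle, the supremum of norms is finite.
sup_k ||T_k|| = max(1, 20, 24, 25) = 25

25


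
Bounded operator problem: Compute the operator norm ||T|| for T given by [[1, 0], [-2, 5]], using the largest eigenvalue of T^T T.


A^T A = [[5, -10], [-10, 25]]
trace(A^T A) = 30, det(A^T A) = 25
discriminant = 30^2 - 4*25 = 800
Largest eigenvalue of A^T A = (trace + sqrt(disc))/2 = 29.1421
||T|| = sqrt(29.1421) = 5.3983

5.3983


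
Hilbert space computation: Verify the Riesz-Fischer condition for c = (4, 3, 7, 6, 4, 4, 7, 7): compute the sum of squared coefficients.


sum |c_n|^2 = 4^2 + 3^2 + 7^2 + 6^2 + 4^2 + 4^2 + 7^2 + 7^2
= 16 + 9 + 49 + 36 + 16 + 16 + 49 + 49
= 240

240


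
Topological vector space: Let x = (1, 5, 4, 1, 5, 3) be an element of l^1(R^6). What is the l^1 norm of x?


The l^1 norm equals the sum of absolute values of all components.
||x||_1 = 1 + 5 + 4 + 1 + 5 + 3
= 19

19.0000


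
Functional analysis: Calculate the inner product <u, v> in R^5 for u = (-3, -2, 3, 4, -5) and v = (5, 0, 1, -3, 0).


Computing the standard inner product <u, v> = sum u_i * v_i
= -3*5 + -2*0 + 3*1 + 4*-3 + -5*0
= -15 + 0 + 3 + -12 + 0
= -24

-24


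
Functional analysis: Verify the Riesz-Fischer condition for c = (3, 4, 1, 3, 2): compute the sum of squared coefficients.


sum |c_n|^2 = 3^2 + 4^2 + 1^2 + 3^2 + 2^2
= 9 + 16 + 1 + 9 + 4
= 39

39


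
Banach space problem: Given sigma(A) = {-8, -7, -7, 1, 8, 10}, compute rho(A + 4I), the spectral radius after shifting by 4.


Spectrum of A + 4I = {-4, -3, -3, 5, 12, 14}
Spectral radius = max |lambda| over the shifted spectrum
= max(4, 3, 3, 5, 12, 14) = 14

14


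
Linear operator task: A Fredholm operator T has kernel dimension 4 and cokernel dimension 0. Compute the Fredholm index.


The Fredholm index is defined as ind(T) = dim(ker T) - dim(coker T)
= 4 - 0
= 4

4


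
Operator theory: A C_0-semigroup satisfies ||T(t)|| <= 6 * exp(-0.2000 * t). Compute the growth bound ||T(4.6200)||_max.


||T(4.6200)|| <= 6 * exp(-0.2000 * 4.6200)
= 6 * exp(-0.9240)
= 6 * 0.3969
= 2.3816

2.3816


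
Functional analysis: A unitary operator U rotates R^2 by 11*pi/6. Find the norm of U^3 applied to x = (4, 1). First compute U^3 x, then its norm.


U is a rotation by theta = 11*pi/6
U^3 = rotation by 3*theta = 33*pi/6 = 9*pi/6 (mod 2*pi)
cos(9*pi/6) = 0.0000, sin(9*pi/6) = -1.0000
U^3 x = (0.0000 * 4 - -1.0000 * 1, -1.0000 * 4 + 0.0000 * 1)
= (1.0000, -4.0000)
||U^3 x|| = sqrt(1.0000^2 + (-4.0000)^2) = sqrt(17.0000) = 4.1231

4.1231


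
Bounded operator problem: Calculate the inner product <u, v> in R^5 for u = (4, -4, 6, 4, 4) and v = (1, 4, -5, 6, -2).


Computing the standard inner product <u, v> = sum u_i * v_i
= 4*1 + -4*4 + 6*-5 + 4*6 + 4*-2
= 4 + -16 + -30 + 24 + -8
= -26

-26


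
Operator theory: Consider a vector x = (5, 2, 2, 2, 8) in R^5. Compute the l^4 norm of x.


The l^4 norm = (sum |x_i|^4)^(1/4)
Sum of 4th powers = 625 + 16 + 16 + 16 + 4096 = 4769
||x||_4 = (4769)^(1/4) = 8.3101

8.3101


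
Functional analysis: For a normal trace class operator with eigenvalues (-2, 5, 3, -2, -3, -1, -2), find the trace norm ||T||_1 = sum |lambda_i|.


For a normal operator, singular values equal |eigenvalues|.
Trace norm = sum |lambda_i| = 2 + 5 + 3 + 2 + 3 + 1 + 2
= 18

18


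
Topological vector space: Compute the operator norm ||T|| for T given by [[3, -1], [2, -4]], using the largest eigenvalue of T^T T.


A^T A = [[13, -11], [-11, 17]]
trace(A^T A) = 30, det(A^T A) = 100
discriminant = 30^2 - 4*100 = 500
Largest eigenvalue of A^T A = (trace + sqrt(disc))/2 = 26.1803
||T|| = sqrt(26.1803) = 5.1167

5.1167


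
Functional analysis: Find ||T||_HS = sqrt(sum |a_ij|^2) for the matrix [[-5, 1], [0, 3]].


The Hilbert-Schmidt norm is sqrt(sum of squares of all entries).
Sum of squares = (-5)^2 + 1^2 + 0^2 + 3^2
= 25 + 1 + 0 + 9 = 35
||T||_HS = sqrt(35) = 5.9161

5.9161


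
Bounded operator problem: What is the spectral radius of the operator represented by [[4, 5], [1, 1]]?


For a 2x2 matrix, eigenvalues satisfy lambda^2 - (trace)*lambda + det = 0
trace = 4 + 1 = 5
det = 4*1 - 5*1 = -1
discriminant = 5^2 - 4*(-1) = 29
spectral radius = max |eigenvalue| = 5.1926

5.1926


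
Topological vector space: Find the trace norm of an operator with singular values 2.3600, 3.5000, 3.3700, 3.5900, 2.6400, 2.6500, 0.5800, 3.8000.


The nuclear norm is the sum of all singular values.
||T||_1 = 2.3600 + 3.5000 + 3.3700 + 3.5900 + 2.6400 + 2.6500 + 0.5800 + 3.8000
= 22.4900

22.4900


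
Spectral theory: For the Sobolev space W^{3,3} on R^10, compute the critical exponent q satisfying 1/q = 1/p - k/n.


Using the Sobolev embedding formula: 1/q = 1/p - k/n
1/q = 1/3 - 3/10 = 1/30
q = 1/(1/30) = 30

30.0000


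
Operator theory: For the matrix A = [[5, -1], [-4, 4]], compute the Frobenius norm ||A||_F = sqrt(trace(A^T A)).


||A||_F^2 = sum a_ij^2
= 5^2 + (-1)^2 + (-4)^2 + 4^2
= 25 + 1 + 16 + 16 = 58
||A||_F = sqrt(58) = 7.6158

7.6158


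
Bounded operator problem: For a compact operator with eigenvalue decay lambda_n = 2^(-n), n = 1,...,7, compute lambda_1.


The eigenvalue formula gives lambda_1 = 1/2^1
= 1/2
= 0.5000

0.5000


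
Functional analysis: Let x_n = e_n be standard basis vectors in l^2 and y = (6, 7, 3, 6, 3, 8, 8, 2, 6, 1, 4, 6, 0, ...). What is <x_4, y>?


x_4 = e_4 is the standard basis vector with 1 in position 4.
<x_4, y> = y_4 = 6
As n -> infinity, <x_n, y> -> 0, confirming weak convergence of (x_n) to 0.

6


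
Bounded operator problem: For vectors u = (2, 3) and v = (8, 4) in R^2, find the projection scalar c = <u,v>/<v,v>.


Computing <u,v> = 2*8 + 3*4 = 28
Computing <v,v> = 8^2 + 4^2 = 80
Projection coefficient = 28/80 = 0.3500

0.3500


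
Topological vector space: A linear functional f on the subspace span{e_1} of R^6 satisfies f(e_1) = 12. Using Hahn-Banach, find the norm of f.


The norm of f is given by ||f|| = sup_{||x||=1} |f(x)|.
On span{e_1}, ||e_1|| = 1, so ||f|| = |f(e_1)| / ||e_1||
= |12| / 1 = 12.0000

12.0000


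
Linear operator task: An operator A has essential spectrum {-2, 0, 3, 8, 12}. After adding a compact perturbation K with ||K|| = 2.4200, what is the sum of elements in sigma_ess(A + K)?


By Weyl's theorem, the essential spectrum is invariant under compact perturbations.
sigma_ess(A + K) = sigma_ess(A) = {-2, 0, 3, 8, 12}
Sum = -2 + 0 + 3 + 8 + 12 = 21

21


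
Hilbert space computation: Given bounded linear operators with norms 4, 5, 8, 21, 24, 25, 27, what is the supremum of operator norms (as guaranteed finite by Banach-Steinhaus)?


By the Uniform Boundedness Principle, the supremum of norms is finite.
sup_k ||T_k|| = max(4, 5, 8, 21, 24, 25, 27) = 27

27


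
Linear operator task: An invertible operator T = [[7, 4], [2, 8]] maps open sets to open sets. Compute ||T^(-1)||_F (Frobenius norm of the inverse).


det(T) = 7*8 - 4*2 = 48
T^(-1) = (1/48) * [[8, -4], [-2, 7]] = [[0.1667, -0.0833], [-0.0417, 0.1458]]
||T^(-1)||_F^2 = 0.1667^2 + (-0.0833)^2 + (-0.0417)^2 + 0.1458^2 = 0.0577
||T^(-1)||_F = sqrt(0.0577) = 0.2403

0.2403


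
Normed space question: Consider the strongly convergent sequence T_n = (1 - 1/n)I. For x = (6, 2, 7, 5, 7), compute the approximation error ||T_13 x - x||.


T_13 x - x = (1 - 1/13)x - x = -x/13
||x|| = sqrt(163) = 12.7671
||T_13 x - x|| = ||x||/13 = 12.7671/13 = 0.9821

0.9821


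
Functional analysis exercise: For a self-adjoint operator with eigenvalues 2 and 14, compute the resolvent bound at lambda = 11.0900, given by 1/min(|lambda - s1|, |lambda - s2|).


dist(11.0900, {2, 14}) = min(|11.0900 - 2|, |11.0900 - 14|)
= min(9.0900, 2.9100) = 2.9100
Resolvent bound = 1/2.9100 = 0.3436

0.3436


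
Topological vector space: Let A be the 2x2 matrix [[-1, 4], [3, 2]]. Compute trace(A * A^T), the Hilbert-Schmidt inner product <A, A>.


trace(A * A^T) = sum of squares of all entries
= (-1)^2 + 4^2 + 3^2 + 2^2
= 1 + 16 + 9 + 4
= 30

30


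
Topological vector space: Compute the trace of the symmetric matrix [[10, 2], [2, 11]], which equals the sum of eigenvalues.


For a self-adjoint (symmetric) matrix, the eigenvalues are real.
The sum of eigenvalues equals the trace of the matrix.
trace = 10 + 11 = 21

21


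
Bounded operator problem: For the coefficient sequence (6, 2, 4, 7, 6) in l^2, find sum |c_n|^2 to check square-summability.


sum |c_n|^2 = 6^2 + 2^2 + 4^2 + 7^2 + 6^2
= 36 + 4 + 16 + 49 + 36
= 141

141


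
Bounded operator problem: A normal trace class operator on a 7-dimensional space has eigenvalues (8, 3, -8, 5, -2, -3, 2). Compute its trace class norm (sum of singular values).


For a normal operator, singular values equal |eigenvalues|.
Trace norm = sum |lambda_i| = 8 + 3 + 8 + 5 + 2 + 3 + 2
= 31

31


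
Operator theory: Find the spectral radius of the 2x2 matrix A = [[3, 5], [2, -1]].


For a 2x2 matrix, eigenvalues satisfy lambda^2 - (trace)*lambda + det = 0
trace = 3 + -1 = 2
det = 3*-1 - 5*2 = -13
discriminant = 2^2 - 4*(-13) = 56
spectral radius = max |eigenvalue| = 4.7417

4.7417


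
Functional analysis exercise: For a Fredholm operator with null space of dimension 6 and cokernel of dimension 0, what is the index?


The Fredholm index is defined as ind(T) = dim(ker T) - dim(coker T)
= 6 - 0
= 6

6


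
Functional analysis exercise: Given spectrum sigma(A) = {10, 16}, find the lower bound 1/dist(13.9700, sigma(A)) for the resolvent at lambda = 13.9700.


dist(13.9700, {10, 16}) = min(|13.9700 - 10|, |13.9700 - 16|)
= min(3.9700, 2.0300) = 2.0300
Resolvent bound = 1/2.0300 = 0.4926

0.4926


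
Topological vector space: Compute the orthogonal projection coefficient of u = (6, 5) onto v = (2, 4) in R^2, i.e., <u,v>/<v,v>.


Computing <u,v> = 6*2 + 5*4 = 32
Computing <v,v> = 2^2 + 4^2 = 20
Projection coefficient = 32/20 = 1.6000

1.6000


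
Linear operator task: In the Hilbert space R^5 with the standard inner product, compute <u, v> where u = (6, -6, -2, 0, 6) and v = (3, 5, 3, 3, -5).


Computing the standard inner product <u, v> = sum u_i * v_i
= 6*3 + -6*5 + -2*3 + 0*3 + 6*-5
= 18 + -30 + -6 + 0 + -30
= -48

-48


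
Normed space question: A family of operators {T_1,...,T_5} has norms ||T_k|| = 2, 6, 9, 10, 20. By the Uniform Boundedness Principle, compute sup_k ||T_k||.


By the Uniform Boundedness Principle, the supremum of norms is finite.
sup_k ||T_k|| = max(2, 6, 9, 10, 20) = 20

20


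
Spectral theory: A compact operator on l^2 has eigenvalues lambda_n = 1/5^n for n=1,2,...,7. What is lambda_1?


The eigenvalue formula gives lambda_1 = 1/5^1
= 1/5
= 0.2000

0.2000


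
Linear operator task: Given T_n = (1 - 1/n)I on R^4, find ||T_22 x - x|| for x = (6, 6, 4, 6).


T_22 x - x = (1 - 1/22)x - x = -x/22
||x|| = sqrt(124) = 11.1355
||T_22 x - x|| = ||x||/22 = 11.1355/22 = 0.5062

0.5062


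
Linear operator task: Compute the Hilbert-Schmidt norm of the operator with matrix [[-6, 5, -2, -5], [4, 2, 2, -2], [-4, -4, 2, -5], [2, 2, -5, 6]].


The Hilbert-Schmidt norm is sqrt(sum of squares of all entries).
Sum of squares = (-6)^2 + 5^2 + (-2)^2 + (-5)^2 + 4^2 + 2^2 + 2^2 + (-2)^2 + (-4)^2 + (-4)^2 + 2^2 + (-5)^2 + 2^2 + 2^2 + (-5)^2 + 6^2
= 36 + 25 + 4 + 25 + 16 + 4 + 4 + 4 + 16 + 16 + 4 + 25 + 4 + 4 + 25 + 36 = 248
||T||_HS = sqrt(248) = 15.7480

15.7480
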